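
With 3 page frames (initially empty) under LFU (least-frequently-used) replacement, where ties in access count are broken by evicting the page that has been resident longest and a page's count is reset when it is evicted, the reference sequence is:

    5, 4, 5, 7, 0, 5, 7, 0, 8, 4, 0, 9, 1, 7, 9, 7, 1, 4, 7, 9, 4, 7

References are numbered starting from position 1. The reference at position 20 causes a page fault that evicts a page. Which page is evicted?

pos 1: 5: miss, frames [5]
pos 2: 4: miss, frames [5, 4]
pos 3: 5: hit
pos 4: 7: miss, frames [5, 4, 7]
pos 5: 0: miss, evict 4, frames [5, 7, 0]
pos 6: 5: hit
pos 7: 7: hit
pos 8: 0: hit
pos 9: 8: miss, evict 7, frames [5, 0, 8]
pos 10: 4: miss, evict 8, frames [5, 0, 4]
pos 11: 0: hit
pos 12: 9: miss, evict 4, frames [5, 0, 9]
pos 13: 1: miss, evict 9, frames [5, 0, 1]
pos 14: 7: miss, evict 1, frames [5, 0, 7]
pos 15: 9: miss, evict 7, frames [5, 0, 9]
pos 16: 7: miss, evict 9, frames [5, 0, 7]
pos 17: 1: miss, evict 7, frames [5, 0, 1]
pos 18: 4: miss, evict 1, frames [5, 0, 4]
pos 19: 7: miss, evict 4, frames [5, 0, 7]
pos 20: 9: miss, evict 7, frames [5, 0, 9]
At position 20, page 7 is evicted.

7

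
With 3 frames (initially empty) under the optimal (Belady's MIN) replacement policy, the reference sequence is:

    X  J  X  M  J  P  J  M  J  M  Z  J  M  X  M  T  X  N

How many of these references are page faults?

X -> fault, frames (X)
J -> fault, frames (X J)
X -> hit
M -> fault, frames (X J M)
J -> hit
P -> fault, evict X, frames (J M P)
J -> hit
M -> hit
J -> hit
M -> hit
Z -> fault, evict P, frames (J M Z)
J -> hit
M -> hit
X -> fault, evict Z, frames (J M X)
M -> hit
T -> fault, evict M, frames (J X T)
X -> hit
N -> fault, evict T, frames (J X N)
Page faults: 8.

8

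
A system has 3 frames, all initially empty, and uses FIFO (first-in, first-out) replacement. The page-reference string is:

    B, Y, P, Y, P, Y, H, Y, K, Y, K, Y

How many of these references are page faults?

6

B -> fault, frames (B)
Y -> fault, frames (B Y)
P -> fault, frames (B Y P)
Y -> hit
P -> hit
Y -> hit
H -> fault, evict B, frames (Y P H)
Y -> hit
K -> fault, evict Y, frames (P H K)
Y -> fault, evict P, frames (H K Y)
K -> hit
Y -> hit
Page faults: 6.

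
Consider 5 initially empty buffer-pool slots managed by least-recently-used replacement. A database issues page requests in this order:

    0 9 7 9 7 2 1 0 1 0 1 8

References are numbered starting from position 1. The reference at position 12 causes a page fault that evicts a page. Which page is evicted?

9

pos 1: 0: fault, frames {0}
pos 2: 9: fault, frames {0,9}
pos 3: 7: fault, frames {0,9,7}
pos 4: 9: hit
pos 5: 7: hit
pos 6: 2: fault, frames {0,9,7,2}
pos 7: 1: fault, frames {0,9,7,2,1}
pos 8: 0: hit
pos 9: 1: hit
pos 10: 0: hit
pos 11: 1: hit
pos 12: 8: fault, evict 9, frames {7,2,0,1,8}
At position 12, page 9 is evicted.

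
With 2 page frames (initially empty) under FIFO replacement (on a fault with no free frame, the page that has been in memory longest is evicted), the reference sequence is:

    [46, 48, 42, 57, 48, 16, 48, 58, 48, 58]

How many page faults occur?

8

46 → fault, frames {46}
48 → fault, frames {46,48}
42 → fault, evict 46, frames {48,42}
57 → fault, evict 48, frames {42,57}
48 → fault, evict 42, frames {57,48}
16 → fault, evict 57, frames {48,16}
48 → hit
58 → fault, evict 48, frames {16,58}
48 → fault, evict 16, frames {58,48}
58 → hit
Page faults: 8.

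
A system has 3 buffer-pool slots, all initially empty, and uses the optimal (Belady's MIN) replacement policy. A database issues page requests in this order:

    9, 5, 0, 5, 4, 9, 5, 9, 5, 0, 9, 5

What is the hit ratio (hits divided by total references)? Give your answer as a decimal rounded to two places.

9: fault, frames {9}
5: fault, frames {9,5}
0: fault, frames {9,5,0}
5: hit
4: fault, evict 0, frames {9,5,4}
9: hit
5: hit
9: hit
5: hit
0: fault, evict 4, frames {9,5,0}
9: hit
5: hit
Hits: 7 of 12 references → 7/12 = 0.5833.

0.58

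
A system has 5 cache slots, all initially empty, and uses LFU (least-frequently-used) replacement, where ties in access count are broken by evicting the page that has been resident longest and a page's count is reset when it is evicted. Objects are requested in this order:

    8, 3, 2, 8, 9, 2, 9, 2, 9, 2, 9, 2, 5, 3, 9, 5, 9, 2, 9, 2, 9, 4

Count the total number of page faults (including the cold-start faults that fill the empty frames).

6

8: fault, frames {8}
3: fault, frames {8,3}
2: fault, frames {8,3,2}
8: hit
9: fault, frames {8,3,2,9}
2: hit
9: hit
2: hit
9: hit
2: hit
9: hit
2: hit
5: fault, frames {8,3,2,9,5}
3: hit
9: hit
5: hit
9: hit
2: hit
9: hit
2: hit
9: hit
4: fault, evict 8, frames {3,2,9,5,4}
Page faults: 6.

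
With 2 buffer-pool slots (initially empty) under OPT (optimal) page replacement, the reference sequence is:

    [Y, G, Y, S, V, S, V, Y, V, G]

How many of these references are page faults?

Y: fault, frames (Y)
G: fault, frames (Y G)
Y: hit
S: fault, evict G, frames (Y S)
V: fault, evict Y, frames (S V)
S: hit
V: hit
Y: fault, evict S, frames (V Y)
V: hit
G: fault, evict Y, frames (V G)
Page faults: 6.

6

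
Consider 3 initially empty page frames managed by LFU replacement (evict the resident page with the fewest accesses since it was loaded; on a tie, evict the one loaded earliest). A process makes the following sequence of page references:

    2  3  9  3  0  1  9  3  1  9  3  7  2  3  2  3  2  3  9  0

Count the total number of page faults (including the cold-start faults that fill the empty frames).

9

2: miss, frames {2}
3: miss, frames {2,3}
9: miss, frames {2,3,9}
3: hit
0: miss, evict 2, frames {3,9,0}
1: miss, evict 9, frames {3,0,1}
9: miss, evict 0, frames {3,1,9}
3: hit
1: hit
9: hit
3: hit
7: miss, evict 1, frames {3,9,7}
2: miss, evict 7, frames {3,9,2}
3: hit
2: hit
3: hit
2: hit
3: hit
9: hit
0: miss, evict 9, frames {3,2,0}
Page faults: 9.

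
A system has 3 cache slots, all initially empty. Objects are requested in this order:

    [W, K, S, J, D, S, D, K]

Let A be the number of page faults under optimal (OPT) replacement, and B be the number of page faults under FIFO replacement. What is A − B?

-1

Under OPT: F F F F F . . . → 5 faults.
Under FIFO: F F F F F . . F → 6 faults.
A − B = 5 − 6 = -1.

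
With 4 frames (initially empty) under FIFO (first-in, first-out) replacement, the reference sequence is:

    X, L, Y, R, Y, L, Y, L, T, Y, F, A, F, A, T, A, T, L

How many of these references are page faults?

8

X: miss, frames (X)
L: miss, frames (X L)
Y: miss, frames (X L Y)
R: miss, frames (X L Y R)
Y: hit
L: hit
Y: hit
L: hit
T: miss, evict X, frames (L Y R T)
Y: hit
F: miss, evict L, frames (Y R T F)
A: miss, evict Y, frames (R T F A)
F: hit
A: hit
T: hit
A: hit
T: hit
L: miss, evict R, frames (T F A L)
Page faults: 8.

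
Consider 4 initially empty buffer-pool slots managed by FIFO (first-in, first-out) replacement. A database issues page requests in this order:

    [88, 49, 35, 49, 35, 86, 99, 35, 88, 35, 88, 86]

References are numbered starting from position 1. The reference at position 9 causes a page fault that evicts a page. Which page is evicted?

49

pos 1: 88 -> fault, frames {88}
pos 2: 49 -> fault, frames {88,49}
pos 3: 35 -> fault, frames {88,49,35}
pos 4: 49 -> hit
pos 5: 35 -> hit
pos 6: 86 -> fault, frames {88,49,35,86}
pos 7: 99 -> fault, evict 88, frames {49,35,86,99}
pos 8: 35 -> hit
pos 9: 88 -> fault, evict 49, frames {35,86,99,88}
At position 9, page 49 is evicted.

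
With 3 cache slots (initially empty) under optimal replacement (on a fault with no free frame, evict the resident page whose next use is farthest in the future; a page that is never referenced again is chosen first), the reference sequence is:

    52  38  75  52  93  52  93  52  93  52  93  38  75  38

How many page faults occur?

52 → miss, frames {52}
38 → miss, frames {52,38}
75 → miss, frames {52,38,75}
52 → hit
93 → miss, evict 75, frames {52,38,93}
52 → hit
93 → hit
52 → hit
93 → hit
52 → hit
93 → hit
38 → hit
75 → miss, evict 93, frames {52,38,75}
38 → hit
Page faults: 5.

5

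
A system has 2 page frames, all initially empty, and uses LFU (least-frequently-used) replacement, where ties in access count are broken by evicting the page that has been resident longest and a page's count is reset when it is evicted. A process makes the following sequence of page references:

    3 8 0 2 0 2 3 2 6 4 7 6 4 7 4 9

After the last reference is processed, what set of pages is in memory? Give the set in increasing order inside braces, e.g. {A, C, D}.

3 → fault, frames {3}
8 → fault, frames {3,8}
0 → fault, evict 3, frames {8,0}
2 → fault, evict 8, frames {0,2}
0 → hit
2 → hit
3 → fault, evict 0, frames {2,3}
2 → hit
6 → fault, evict 3, frames {2,6}
4 → fault, evict 6, frames {2,4}
7 → fault, evict 4, frames {2,7}
6 → fault, evict 7, frames {2,6}
4 → fault, evict 6, frames {2,4}
7 → fault, evict 4, frames {2,7}
4 → fault, evict 7, frames {2,4}
9 → fault, evict 4, frames {2,9}

{2, 9}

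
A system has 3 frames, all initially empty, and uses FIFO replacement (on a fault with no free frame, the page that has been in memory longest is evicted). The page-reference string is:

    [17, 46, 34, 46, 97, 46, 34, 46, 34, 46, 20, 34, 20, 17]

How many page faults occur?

6

17 -> fault, frames [17]
46 -> fault, frames [17, 46]
34 -> fault, frames [17, 46, 34]
46 -> hit
97 -> fault, evict 17, frames [46, 34, 97]
46 -> hit
34 -> hit
46 -> hit
34 -> hit
46 -> hit
20 -> fault, evict 46, frames [34, 97, 20]
34 -> hit
20 -> hit
17 -> fault, evict 34, frames [97, 20, 17]
Page faults: 6.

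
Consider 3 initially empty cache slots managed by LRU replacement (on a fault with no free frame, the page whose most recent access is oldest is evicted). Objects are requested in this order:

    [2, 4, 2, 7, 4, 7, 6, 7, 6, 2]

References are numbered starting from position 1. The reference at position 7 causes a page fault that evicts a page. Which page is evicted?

pos 1: 2 → fault, frames {2}
pos 2: 4 → fault, frames {2,4}
pos 3: 2 → hit
pos 4: 7 → fault, frames {4,2,7}
pos 5: 4 → hit
pos 6: 7 → hit
pos 7: 6 → fault, evict 2, frames {4,7,6}
At position 7, page 2 is evicted.

2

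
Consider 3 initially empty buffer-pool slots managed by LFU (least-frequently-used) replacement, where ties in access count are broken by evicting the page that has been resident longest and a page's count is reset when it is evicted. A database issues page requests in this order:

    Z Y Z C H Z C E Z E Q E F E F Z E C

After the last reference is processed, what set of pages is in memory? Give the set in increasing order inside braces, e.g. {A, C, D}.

{C, E, Z}

Z → miss, frames [Z]
Y → miss, frames [Z, Y]
Z → hit
C → miss, frames [Z, Y, C]
H → miss, evict Y, frames [Z, C, H]
Z → hit
C → hit
E → miss, evict H, frames [Z, C, E]
Z → hit
E → hit
Q → miss, evict C, frames [Z, E, Q]
E → hit
F → miss, evict Q, frames [Z, E, F]
E → hit
F → hit
Z → hit
E → hit
C → miss, evict F, frames [Z, E, C]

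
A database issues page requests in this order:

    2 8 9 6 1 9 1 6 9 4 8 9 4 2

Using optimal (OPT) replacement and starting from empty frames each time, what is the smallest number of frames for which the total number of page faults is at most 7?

f=1: 14 faults
f=2: 10 faults
f=3: 8 faults
f=4: 7 faults
f=5: 6 faults
f=6: 6 faults
Smallest f with faults ≤ 7 is 4.

4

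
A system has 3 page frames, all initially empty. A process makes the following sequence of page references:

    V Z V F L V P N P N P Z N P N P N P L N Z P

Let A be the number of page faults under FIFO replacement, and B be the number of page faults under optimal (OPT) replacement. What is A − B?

2

Under FIFO: F F . F F F F F . . . F . . . . . . F . . F → 10 faults.
Under OPT: F F . F F . F F . . . . . . . . . . F . . F → 8 faults.
A − B = 10 − 8 = 2.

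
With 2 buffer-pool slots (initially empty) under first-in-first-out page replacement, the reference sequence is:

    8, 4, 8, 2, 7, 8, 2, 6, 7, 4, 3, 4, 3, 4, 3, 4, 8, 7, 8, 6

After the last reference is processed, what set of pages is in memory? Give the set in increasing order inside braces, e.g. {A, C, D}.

8 -> fault, frames {8}
4 -> fault, frames {8,4}
8 -> hit
2 -> fault, evict 8, frames {4,2}
7 -> fault, evict 4, frames {2,7}
8 -> fault, evict 2, frames {7,8}
2 -> fault, evict 7, frames {8,2}
6 -> fault, evict 8, frames {2,6}
7 -> fault, evict 2, frames {6,7}
4 -> fault, evict 6, frames {7,4}
3 -> fault, evict 7, frames {4,3}
4 -> hit
3 -> hit
4 -> hit
3 -> hit
4 -> hit
8 -> fault, evict 4, frames {3,8}
7 -> fault, evict 3, frames {8,7}
8 -> hit
6 -> fault, evict 8, frames {7,6}

{6, 7}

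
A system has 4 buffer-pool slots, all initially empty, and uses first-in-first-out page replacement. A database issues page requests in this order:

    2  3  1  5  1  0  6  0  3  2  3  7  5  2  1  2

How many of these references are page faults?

2 -> fault, frames [2]
3 -> fault, frames [2, 3]
1 -> fault, frames [2, 3, 1]
5 -> fault, frames [2, 3, 1, 5]
1 -> hit
0 -> fault, evict 2, frames [3, 1, 5, 0]
6 -> fault, evict 3, frames [1, 5, 0, 6]
0 -> hit
3 -> fault, evict 1, frames [5, 0, 6, 3]
2 -> fault, evict 5, frames [0, 6, 3, 2]
3 -> hit
7 -> fault, evict 0, frames [6, 3, 2, 7]
5 -> fault, evict 6, frames [3, 2, 7, 5]
2 -> hit
1 -> fault, evict 3, frames [2, 7, 5, 1]
2 -> hit
Page faults: 11.

11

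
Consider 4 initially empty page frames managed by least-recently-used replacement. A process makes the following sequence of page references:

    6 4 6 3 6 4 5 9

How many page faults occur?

5

6: miss, frames [6]
4: miss, frames [6, 4]
6: hit
3: miss, frames [4, 6, 3]
6: hit
4: hit
5: miss, frames [3, 6, 4, 5]
9: miss, evict 3, frames [6, 4, 5, 9]
Page faults: 5.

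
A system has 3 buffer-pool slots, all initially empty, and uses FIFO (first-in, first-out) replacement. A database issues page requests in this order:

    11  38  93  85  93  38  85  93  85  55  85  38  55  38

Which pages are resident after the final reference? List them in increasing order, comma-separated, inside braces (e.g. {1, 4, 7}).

{38, 55, 85}

11 → miss, frames (11)
38 → miss, frames (11 38)
93 → miss, frames (11 38 93)
85 → miss, evict 11, frames (38 93 85)
93 → hit
38 → hit
85 → hit
93 → hit
85 → hit
55 → miss, evict 38, frames (93 85 55)
85 → hit
38 → miss, evict 93, frames (85 55 38)
55 → hit
38 → hit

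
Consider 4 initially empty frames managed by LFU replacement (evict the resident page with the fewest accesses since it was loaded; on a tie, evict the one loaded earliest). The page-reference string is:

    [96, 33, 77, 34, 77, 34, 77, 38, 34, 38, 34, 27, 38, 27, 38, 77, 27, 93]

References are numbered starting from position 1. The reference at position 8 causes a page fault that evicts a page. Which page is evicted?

pos 1: 96 → fault, frames [96]
pos 2: 33 → fault, frames [96, 33]
pos 3: 77 → fault, frames [96, 33, 77]
pos 4: 34 → fault, frames [96, 33, 77, 34]
pos 5: 77 → hit
pos 6: 34 → hit
pos 7: 77 → hit
pos 8: 38 → fault, evict 96, frames [33, 77, 34, 38]
At position 8, page 96 is evicted.

96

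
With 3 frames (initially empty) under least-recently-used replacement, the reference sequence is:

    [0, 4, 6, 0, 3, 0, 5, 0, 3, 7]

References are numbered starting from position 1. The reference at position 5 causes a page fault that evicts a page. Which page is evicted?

4

pos 1: 0: miss, frames (0)
pos 2: 4: miss, frames (0 4)
pos 3: 6: miss, frames (0 4 6)
pos 4: 0: hit
pos 5: 3: miss, evict 4, frames (6 0 3)
At position 5, page 4 is evicted.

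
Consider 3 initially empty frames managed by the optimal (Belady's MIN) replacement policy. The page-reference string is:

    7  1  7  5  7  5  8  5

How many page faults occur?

4

7 → miss, frames (7)
1 → miss, frames (7 1)
7 → hit
5 → miss, frames (7 1 5)
7 → hit
5 → hit
8 → miss, evict 1, frames (7 5 8)
5 → hit
Page faults: 4.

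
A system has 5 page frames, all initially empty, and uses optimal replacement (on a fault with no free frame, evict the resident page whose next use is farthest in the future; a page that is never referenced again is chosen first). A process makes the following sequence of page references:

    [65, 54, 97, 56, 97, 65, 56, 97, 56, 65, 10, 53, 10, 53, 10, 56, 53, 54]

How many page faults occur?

65 → miss, frames [65]
54 → miss, frames [65, 54]
97 → miss, frames [65, 54, 97]
56 → miss, frames [65, 54, 97, 56]
97 → hit
65 → hit
56 → hit
97 → hit
56 → hit
65 → hit
10 → miss, frames [65, 54, 97, 56, 10]
53 → miss, evict 97, frames [65, 54, 56, 10, 53]
10 → hit
53 → hit
10 → hit
56 → hit
53 → hit
54 → hit
Page faults: 6.

6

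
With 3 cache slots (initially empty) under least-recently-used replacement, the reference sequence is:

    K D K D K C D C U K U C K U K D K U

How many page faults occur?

K -> fault, frames [K]
D -> fault, frames [K, D]
K -> hit
D -> hit
K -> hit
C -> fault, frames [D, K, C]
D -> hit
C -> hit
U -> fault, evict K, frames [D, C, U]
K -> fault, evict D, frames [C, U, K]
U -> hit
C -> hit
K -> hit
U -> hit
K -> hit
D -> fault, evict C, frames [U, K, D]
K -> hit
U -> hit
Page faults: 6.

6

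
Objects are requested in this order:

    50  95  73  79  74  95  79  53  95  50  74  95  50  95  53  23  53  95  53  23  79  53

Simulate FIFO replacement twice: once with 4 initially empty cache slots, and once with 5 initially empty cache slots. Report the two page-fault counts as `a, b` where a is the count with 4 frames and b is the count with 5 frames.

11, 10

4 frames: F F F F F . . F F F . . . . . F . . . . F F → 11 faults.
5 frames: F F F F F . . F . F . F . . . F . . . . F . → 10 faults.
10 < 11: adding a frame reduced faults, as is typical.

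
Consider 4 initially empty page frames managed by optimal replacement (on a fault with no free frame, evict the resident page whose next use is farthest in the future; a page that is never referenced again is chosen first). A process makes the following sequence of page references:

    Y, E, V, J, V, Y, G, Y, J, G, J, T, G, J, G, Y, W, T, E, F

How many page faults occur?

9

Y -> fault, frames [Y]
E -> fault, frames [Y, E]
V -> fault, frames [Y, E, V]
J -> fault, frames [Y, E, V, J]
V -> hit
Y -> hit
G -> fault, evict V, frames [Y, E, J, G]
Y -> hit
J -> hit
G -> hit
J -> hit
T -> fault, evict E, frames [Y, J, G, T]
G -> hit
J -> hit
G -> hit
Y -> hit
W -> fault, evict G, frames [Y, J, T, W]
T -> hit
E -> fault, evict W, frames [Y, J, T, E]
F -> fault, evict E, frames [Y, J, T, F]
Page faults: 9.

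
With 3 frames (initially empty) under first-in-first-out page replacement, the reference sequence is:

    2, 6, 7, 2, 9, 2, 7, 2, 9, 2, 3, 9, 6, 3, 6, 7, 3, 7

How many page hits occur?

2: miss, frames (2)
6: miss, frames (2 6)
7: miss, frames (2 6 7)
2: hit
9: miss, evict 2, frames (6 7 9)
2: miss, evict 6, frames (7 9 2)
7: hit
2: hit
9: hit
2: hit
3: miss, evict 7, frames (9 2 3)
9: hit
6: miss, evict 9, frames (2 3 6)
3: hit
6: hit
7: miss, evict 2, frames (3 6 7)
3: hit
7: hit
Hits: 10.

10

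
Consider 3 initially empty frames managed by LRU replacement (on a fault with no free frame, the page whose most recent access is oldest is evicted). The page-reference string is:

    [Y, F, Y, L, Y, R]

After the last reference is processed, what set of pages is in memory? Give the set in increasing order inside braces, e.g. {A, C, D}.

Y -> fault, frames [Y]
F -> fault, frames [Y, F]
Y -> hit
L -> fault, frames [F, Y, L]
Y -> hit
R -> fault, evict F, frames [L, Y, R]

{L, R, Y}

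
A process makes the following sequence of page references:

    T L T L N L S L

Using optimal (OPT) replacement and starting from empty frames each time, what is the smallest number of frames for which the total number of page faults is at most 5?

f=1: 8 faults
f=2: 4 faults
f=3: 4 faults
f=4: 4 faults
Smallest f with faults ≤ 5 is 2.

2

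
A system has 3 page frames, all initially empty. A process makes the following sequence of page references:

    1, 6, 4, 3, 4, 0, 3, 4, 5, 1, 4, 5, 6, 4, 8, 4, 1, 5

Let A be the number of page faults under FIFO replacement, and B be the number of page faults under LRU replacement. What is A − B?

Under FIFO: F F F F . F . . F F F . F . F . F F → 12 faults.
Under LRU: F F F F . F . . F F . . F . F . F F → 11 faults.
A − B = 12 − 11 = 1.

1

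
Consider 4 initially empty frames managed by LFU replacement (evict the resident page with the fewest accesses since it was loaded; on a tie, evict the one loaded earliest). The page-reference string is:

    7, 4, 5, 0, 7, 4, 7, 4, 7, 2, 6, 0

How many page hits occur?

7: fault, frames {7}
4: fault, frames {7,4}
5: fault, frames {7,4,5}
0: fault, frames {7,4,5,0}
7: hit
4: hit
7: hit
4: hit
7: hit
2: fault, evict 5, frames {7,4,0,2}
6: fault, evict 0, frames {7,4,2,6}
0: fault, evict 2, frames {7,4,6,0}
Hits: 5.

5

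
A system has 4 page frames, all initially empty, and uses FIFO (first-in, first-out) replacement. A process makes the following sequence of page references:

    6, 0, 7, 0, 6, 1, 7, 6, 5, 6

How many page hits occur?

6 → miss, frames (6)
0 → miss, frames (6 0)
7 → miss, frames (6 0 7)
0 → hit
6 → hit
1 → miss, frames (6 0 7 1)
7 → hit
6 → hit
5 → miss, evict 6, frames (0 7 1 5)
6 → miss, evict 0, frames (7 1 5 6)
Hits: 4.

4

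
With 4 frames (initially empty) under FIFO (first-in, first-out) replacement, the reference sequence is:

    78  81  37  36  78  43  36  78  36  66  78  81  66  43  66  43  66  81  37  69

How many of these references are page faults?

78: fault, frames {78}
81: fault, frames {78,81}
37: fault, frames {78,81,37}
36: fault, frames {78,81,37,36}
78: hit
43: fault, evict 78, frames {81,37,36,43}
36: hit
78: fault, evict 81, frames {37,36,43,78}
36: hit
66: fault, evict 37, frames {36,43,78,66}
78: hit
81: fault, evict 36, frames {43,78,66,81}
66: hit
43: hit
66: hit
43: hit
66: hit
81: hit
37: fault, evict 43, frames {78,66,81,37}
69: fault, evict 78, frames {66,81,37,69}
Page faults: 10.

10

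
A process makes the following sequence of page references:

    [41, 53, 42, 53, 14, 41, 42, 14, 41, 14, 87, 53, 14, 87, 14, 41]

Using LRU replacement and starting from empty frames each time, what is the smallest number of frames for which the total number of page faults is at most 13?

f=1: 16 faults
f=2: 13 faults
f=3: 9 faults
f=4: 6 faults
f=5: 5 faults
Smallest f with faults ≤ 13 is 2.

2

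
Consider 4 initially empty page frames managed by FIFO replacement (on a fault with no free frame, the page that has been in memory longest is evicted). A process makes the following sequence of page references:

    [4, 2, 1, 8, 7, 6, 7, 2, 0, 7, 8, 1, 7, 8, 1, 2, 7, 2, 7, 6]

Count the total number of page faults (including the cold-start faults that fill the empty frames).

13

4 -> miss, frames (4)
2 -> miss, frames (4 2)
1 -> miss, frames (4 2 1)
8 -> miss, frames (4 2 1 8)
7 -> miss, evict 4, frames (2 1 8 7)
6 -> miss, evict 2, frames (1 8 7 6)
7 -> hit
2 -> miss, evict 1, frames (8 7 6 2)
0 -> miss, evict 8, frames (7 6 2 0)
7 -> hit
8 -> miss, evict 7, frames (6 2 0 8)
1 -> miss, evict 6, frames (2 0 8 1)
7 -> miss, evict 2, frames (0 8 1 7)
8 -> hit
1 -> hit
2 -> miss, evict 0, frames (8 1 7 2)
7 -> hit
2 -> hit
7 -> hit
6 -> miss, evict 8, frames (1 7 2 6)
Page faults: 13.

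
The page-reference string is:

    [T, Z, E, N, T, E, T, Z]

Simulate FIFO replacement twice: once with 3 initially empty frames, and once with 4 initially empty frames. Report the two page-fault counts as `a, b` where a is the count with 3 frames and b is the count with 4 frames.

6, 4

3 frames: F F F F F . . F → 6 faults.
4 frames: F F F F . . . . → 4 faults.
4 < 6: adding a frame reduced faults, as is typical.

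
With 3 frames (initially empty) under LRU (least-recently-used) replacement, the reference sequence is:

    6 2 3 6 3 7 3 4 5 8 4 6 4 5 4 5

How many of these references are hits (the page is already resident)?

7

6 -> fault, frames {6}
2 -> fault, frames {6,2}
3 -> fault, frames {6,2,3}
6 -> hit
3 -> hit
7 -> fault, evict 2, frames {6,3,7}
3 -> hit
4 -> fault, evict 6, frames {7,3,4}
5 -> fault, evict 7, frames {3,4,5}
8 -> fault, evict 3, frames {4,5,8}
4 -> hit
6 -> fault, evict 5, frames {8,4,6}
4 -> hit
5 -> fault, evict 8, frames {6,4,5}
4 -> hit
5 -> hit
Hits: 7.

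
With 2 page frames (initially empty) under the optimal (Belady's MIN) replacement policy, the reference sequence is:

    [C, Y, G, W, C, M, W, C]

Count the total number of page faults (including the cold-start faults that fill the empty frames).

6

C -> miss, frames (C)
Y -> miss, frames (C Y)
G -> miss, evict Y, frames (C G)
W -> miss, evict G, frames (C W)
C -> hit
M -> miss, evict C, frames (W M)
W -> hit
C -> miss, evict M, frames (W C)
Page faults: 6.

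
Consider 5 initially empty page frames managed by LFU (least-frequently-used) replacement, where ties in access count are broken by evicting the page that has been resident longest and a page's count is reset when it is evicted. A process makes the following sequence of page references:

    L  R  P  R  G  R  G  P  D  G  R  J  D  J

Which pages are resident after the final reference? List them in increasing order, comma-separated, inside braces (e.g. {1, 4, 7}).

{D, G, J, P, R}

L → miss, frames {L}
R → miss, frames {L,R}
P → miss, frames {L,R,P}
R → hit
G → miss, frames {L,R,P,G}
R → hit
G → hit
P → hit
D → miss, frames {L,R,P,G,D}
G → hit
R → hit
J → miss, evict L, frames {R,P,G,D,J}
D → hit
J → hit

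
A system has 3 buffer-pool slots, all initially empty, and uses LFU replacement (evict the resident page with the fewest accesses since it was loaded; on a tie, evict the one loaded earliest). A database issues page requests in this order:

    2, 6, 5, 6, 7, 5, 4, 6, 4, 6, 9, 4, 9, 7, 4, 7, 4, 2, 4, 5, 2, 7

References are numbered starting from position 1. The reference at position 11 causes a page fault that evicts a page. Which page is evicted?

pos 1: 2 -> fault, frames {2}
pos 2: 6 -> fault, frames {2,6}
pos 3: 5 -> fault, frames {2,6,5}
pos 4: 6 -> hit
pos 5: 7 -> fault, evict 2, frames {6,5,7}
pos 6: 5 -> hit
pos 7: 4 -> fault, evict 7, frames {6,5,4}
pos 8: 6 -> hit
pos 9: 4 -> hit
pos 10: 6 -> hit
pos 11: 9 -> fault, evict 5, frames {6,4,9}
At position 11, page 5 is evicted.

5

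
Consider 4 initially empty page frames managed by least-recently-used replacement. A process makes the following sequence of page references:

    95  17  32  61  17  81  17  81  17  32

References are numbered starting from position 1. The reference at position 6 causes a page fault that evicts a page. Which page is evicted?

pos 1: 95 -> miss, frames (95)
pos 2: 17 -> miss, frames (95 17)
pos 3: 32 -> miss, frames (95 17 32)
pos 4: 61 -> miss, frames (95 17 32 61)
pos 5: 17 -> hit
pos 6: 81 -> miss, evict 95, frames (32 61 17 81)
At position 6, page 95 is evicted.

95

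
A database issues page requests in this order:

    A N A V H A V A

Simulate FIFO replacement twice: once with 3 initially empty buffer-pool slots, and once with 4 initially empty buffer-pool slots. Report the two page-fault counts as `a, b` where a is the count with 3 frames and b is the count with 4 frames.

5, 4

3 frames: F F . F F F . . → 5 faults.
4 frames: F F . F F . . . → 4 faults.
4 < 5: adding a frame reduced faults, as is typical.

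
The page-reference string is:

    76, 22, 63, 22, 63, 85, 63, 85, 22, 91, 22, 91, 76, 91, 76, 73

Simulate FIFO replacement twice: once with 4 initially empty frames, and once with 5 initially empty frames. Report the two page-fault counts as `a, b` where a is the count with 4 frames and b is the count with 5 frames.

4 frames: F F F . . F . . . F . . F . . F → 7 faults.
5 frames: F F F . . F . . . F . . . . . F → 6 faults.
6 < 7: adding a frame reduced faults, as is typical.

7, 6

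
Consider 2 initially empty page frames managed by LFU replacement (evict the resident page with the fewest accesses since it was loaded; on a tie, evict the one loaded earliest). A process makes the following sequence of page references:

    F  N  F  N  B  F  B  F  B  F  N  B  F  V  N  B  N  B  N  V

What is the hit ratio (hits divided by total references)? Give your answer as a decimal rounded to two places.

F -> fault, frames {F}
N -> fault, frames {F,N}
F -> hit
N -> hit
B -> fault, evict F, frames {N,B}
F -> fault, evict B, frames {N,F}
B -> fault, evict F, frames {N,B}
F -> fault, evict B, frames {N,F}
B -> fault, evict F, frames {N,B}
F -> fault, evict B, frames {N,F}
N -> hit
B -> fault, evict F, frames {N,B}
F -> fault, evict B, frames {N,F}
V -> fault, evict F, frames {N,V}
N -> hit
B -> fault, evict V, frames {N,B}
N -> hit
B -> hit
N -> hit
V -> fault, evict B, frames {N,V}
Hits: 7 of 20 references → 7/20 = 0.3500.

0.35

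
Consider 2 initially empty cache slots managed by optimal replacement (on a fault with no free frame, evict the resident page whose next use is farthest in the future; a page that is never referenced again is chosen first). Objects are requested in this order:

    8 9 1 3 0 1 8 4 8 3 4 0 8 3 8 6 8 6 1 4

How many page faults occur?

8 → fault, frames (8)
9 → fault, frames (8 9)
1 → fault, evict 9, frames (8 1)
3 → fault, evict 8, frames (1 3)
0 → fault, evict 3, frames (1 0)
1 → hit
8 → fault, evict 1, frames (0 8)
4 → fault, evict 0, frames (8 4)
8 → hit
3 → fault, evict 8, frames (4 3)
4 → hit
0 → fault, evict 4, frames (3 0)
8 → fault, evict 0, frames (3 8)
3 → hit
8 → hit
6 → fault, evict 3, frames (8 6)
8 → hit
6 → hit
1 → fault, evict 6, frames (8 1)
4 → fault, evict 1, frames (8 4)
Page faults: 13.

13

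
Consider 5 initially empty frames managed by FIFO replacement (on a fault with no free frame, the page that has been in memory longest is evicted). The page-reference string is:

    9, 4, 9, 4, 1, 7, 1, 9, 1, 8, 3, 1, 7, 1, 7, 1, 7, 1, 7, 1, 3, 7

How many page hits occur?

9 -> miss, frames {9}
4 -> miss, frames {9,4}
9 -> hit
4 -> hit
1 -> miss, frames {9,4,1}
7 -> miss, frames {9,4,1,7}
1 -> hit
9 -> hit
1 -> hit
8 -> miss, frames {9,4,1,7,8}
3 -> miss, evict 9, frames {4,1,7,8,3}
1 -> hit
7 -> hit
1 -> hit
7 -> hit
1 -> hit
7 -> hit
1 -> hit
7 -> hit
1 -> hit
3 -> hit
7 -> hit
Hits: 16.

16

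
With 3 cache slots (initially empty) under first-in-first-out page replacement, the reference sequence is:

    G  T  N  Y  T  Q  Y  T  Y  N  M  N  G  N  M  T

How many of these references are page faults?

G -> fault, frames (G)
T -> fault, frames (G T)
N -> fault, frames (G T N)
Y -> fault, evict G, frames (T N Y)
T -> hit
Q -> fault, evict T, frames (N Y Q)
Y -> hit
T -> fault, evict N, frames (Y Q T)
Y -> hit
N -> fault, evict Y, frames (Q T N)
M -> fault, evict Q, frames (T N M)
N -> hit
G -> fault, evict T, frames (N M G)
N -> hit
M -> hit
T -> fault, evict N, frames (M G T)
Page faults: 10.

10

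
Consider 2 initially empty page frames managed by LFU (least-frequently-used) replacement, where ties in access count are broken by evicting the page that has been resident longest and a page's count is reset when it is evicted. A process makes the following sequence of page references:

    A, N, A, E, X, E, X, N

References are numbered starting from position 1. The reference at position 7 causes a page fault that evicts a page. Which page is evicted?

pos 1: A -> fault, frames {A}
pos 2: N -> fault, frames {A,N}
pos 3: A -> hit
pos 4: E -> fault, evict N, frames {A,E}
pos 5: X -> fault, evict E, frames {A,X}
pos 6: E -> fault, evict X, frames {A,E}
pos 7: X -> fault, evict E, frames {A,X}
At position 7, page E is evicted.

E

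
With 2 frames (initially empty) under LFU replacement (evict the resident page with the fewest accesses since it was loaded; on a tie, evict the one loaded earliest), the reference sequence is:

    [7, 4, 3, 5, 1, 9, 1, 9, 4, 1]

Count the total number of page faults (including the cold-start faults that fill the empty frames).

7 → fault, frames [7]
4 → fault, frames [7, 4]
3 → fault, evict 7, frames [4, 3]
5 → fault, evict 4, frames [3, 5]
1 → fault, evict 3, frames [5, 1]
9 → fault, evict 5, frames [1, 9]
1 → hit
9 → hit
4 → fault, evict 1, frames [9, 4]
1 → fault, evict 4, frames [9, 1]
Page faults: 8.

8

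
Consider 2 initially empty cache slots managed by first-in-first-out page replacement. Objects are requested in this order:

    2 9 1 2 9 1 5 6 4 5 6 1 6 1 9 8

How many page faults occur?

2 → miss, frames (2)
9 → miss, frames (2 9)
1 → miss, evict 2, frames (9 1)
2 → miss, evict 9, frames (1 2)
9 → miss, evict 1, frames (2 9)
1 → miss, evict 2, frames (9 1)
5 → miss, evict 9, frames (1 5)
6 → miss, evict 1, frames (5 6)
4 → miss, evict 5, frames (6 4)
5 → miss, evict 6, frames (4 5)
6 → miss, evict 4, frames (5 6)
1 → miss, evict 5, frames (6 1)
6 → hit
1 → hit
9 → miss, evict 6, frames (1 9)
8 → miss, evict 1, frames (9 8)
Page faults: 14.

14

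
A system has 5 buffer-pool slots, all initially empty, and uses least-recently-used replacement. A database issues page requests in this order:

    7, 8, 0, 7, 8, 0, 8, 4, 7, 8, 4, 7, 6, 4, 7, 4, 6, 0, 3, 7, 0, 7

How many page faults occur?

7: miss, frames (7)
8: miss, frames (7 8)
0: miss, frames (7 8 0)
7: hit
8: hit
0: hit
8: hit
4: miss, frames (7 0 8 4)
7: hit
8: hit
4: hit
7: hit
6: miss, frames (0 8 4 7 6)
4: hit
7: hit
4: hit
6: hit
0: hit
3: miss, evict 8, frames (7 4 6 0 3)
7: hit
0: hit
7: hit
Page faults: 6.

6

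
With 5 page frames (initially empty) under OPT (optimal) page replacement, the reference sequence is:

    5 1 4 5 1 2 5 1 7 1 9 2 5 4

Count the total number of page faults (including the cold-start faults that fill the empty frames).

5 -> miss, frames [5]
1 -> miss, frames [5, 1]
4 -> miss, frames [5, 1, 4]
5 -> hit
1 -> hit
2 -> miss, frames [5, 1, 4, 2]
5 -> hit
1 -> hit
7 -> miss, frames [5, 1, 4, 2, 7]
1 -> hit
9 -> miss, evict 7, frames [5, 1, 4, 2, 9]
2 -> hit
5 -> hit
4 -> hit
Page faults: 6.

6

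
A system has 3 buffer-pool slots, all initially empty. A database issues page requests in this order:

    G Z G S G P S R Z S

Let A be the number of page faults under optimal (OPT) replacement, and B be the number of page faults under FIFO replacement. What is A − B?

-2

Under OPT: F F . F . F . F . . → 5 faults.
Under FIFO: F F . F . F . F F F → 7 faults.
A − B = 5 − 7 = -2.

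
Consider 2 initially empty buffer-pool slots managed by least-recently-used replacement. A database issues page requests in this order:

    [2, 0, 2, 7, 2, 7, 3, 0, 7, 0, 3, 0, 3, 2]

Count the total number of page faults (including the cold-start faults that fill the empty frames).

2 → miss, frames {2}
0 → miss, frames {2,0}
2 → hit
7 → miss, evict 0, frames {2,7}
2 → hit
7 → hit
3 → miss, evict 2, frames {7,3}
0 → miss, evict 7, frames {3,0}
7 → miss, evict 3, frames {0,7}
0 → hit
3 → miss, evict 7, frames {0,3}
0 → hit
3 → hit
2 → miss, evict 0, frames {3,2}
Page faults: 8.

8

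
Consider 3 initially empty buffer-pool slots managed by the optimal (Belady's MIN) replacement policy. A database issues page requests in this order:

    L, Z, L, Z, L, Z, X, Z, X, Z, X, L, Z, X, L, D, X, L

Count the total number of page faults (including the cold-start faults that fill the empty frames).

L -> miss, frames [L]
Z -> miss, frames [L, Z]
L -> hit
Z -> hit
L -> hit
Z -> hit
X -> miss, frames [L, Z, X]
Z -> hit
X -> hit
Z -> hit
X -> hit
L -> hit
Z -> hit
X -> hit
L -> hit
D -> miss, evict Z, frames [L, X, D]
X -> hit
L -> hit
Page faults: 4.

4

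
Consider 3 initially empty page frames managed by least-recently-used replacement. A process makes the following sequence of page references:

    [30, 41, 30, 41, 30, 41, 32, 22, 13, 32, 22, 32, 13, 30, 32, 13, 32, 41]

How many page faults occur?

7

30 → fault, frames {30}
41 → fault, frames {30,41}
30 → hit
41 → hit
30 → hit
41 → hit
32 → fault, frames {30,41,32}
22 → fault, evict 30, frames {41,32,22}
13 → fault, evict 41, frames {32,22,13}
32 → hit
22 → hit
32 → hit
13 → hit
30 → fault, evict 22, frames {32,13,30}
32 → hit
13 → hit
32 → hit
41 → fault, evict 30, frames {13,32,41}
Page faults: 7.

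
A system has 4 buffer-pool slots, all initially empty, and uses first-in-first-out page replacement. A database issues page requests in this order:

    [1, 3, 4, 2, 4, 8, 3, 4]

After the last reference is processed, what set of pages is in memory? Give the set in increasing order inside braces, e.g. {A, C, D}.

{2, 3, 4, 8}

1 → fault, frames (1)
3 → fault, frames (1 3)
4 → fault, frames (1 3 4)
2 → fault, frames (1 3 4 2)
4 → hit
8 → fault, evict 1, frames (3 4 2 8)
3 → hit
4 → hit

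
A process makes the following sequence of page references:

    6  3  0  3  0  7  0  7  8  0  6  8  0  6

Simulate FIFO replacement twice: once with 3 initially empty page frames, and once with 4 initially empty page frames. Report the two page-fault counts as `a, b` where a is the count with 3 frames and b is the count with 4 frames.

7, 6

3 frames: F F F . . F . . F . F . F . → 7 faults.
4 frames: F F F . . F . . F . F . . . → 6 faults.
6 < 7: adding a frame reduced faults, as is typical.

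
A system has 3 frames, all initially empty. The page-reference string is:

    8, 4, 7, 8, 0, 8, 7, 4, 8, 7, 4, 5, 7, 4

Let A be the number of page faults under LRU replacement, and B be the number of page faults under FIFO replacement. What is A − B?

Under LRU: F F F . F . . F . . . F . . → 6 faults.
Under FIFO: F F F . F F . F . F . F . . → 8 faults.
A − B = 6 − 8 = -2.

-2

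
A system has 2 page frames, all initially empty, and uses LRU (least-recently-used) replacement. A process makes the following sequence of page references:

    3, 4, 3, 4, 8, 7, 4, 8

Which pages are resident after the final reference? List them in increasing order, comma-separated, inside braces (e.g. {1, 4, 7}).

3: fault, frames {3}
4: fault, frames {3,4}
3: hit
4: hit
8: fault, evict 3, frames {4,8}
7: fault, evict 4, frames {8,7}
4: fault, evict 8, frames {7,4}
8: fault, evict 7, frames {4,8}

{4, 8}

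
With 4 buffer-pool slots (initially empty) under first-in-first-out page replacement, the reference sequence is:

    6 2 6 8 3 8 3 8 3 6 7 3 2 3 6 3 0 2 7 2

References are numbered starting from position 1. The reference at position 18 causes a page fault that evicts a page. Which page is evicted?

3

pos 1: 6: fault, frames {6}
pos 2: 2: fault, frames {6,2}
pos 3: 6: hit
pos 4: 8: fault, frames {6,2,8}
pos 5: 3: fault, frames {6,2,8,3}
pos 6: 8: hit
pos 7: 3: hit
pos 8: 8: hit
pos 9: 3: hit
pos 10: 6: hit
pos 11: 7: fault, evict 6, frames {2,8,3,7}
pos 12: 3: hit
pos 13: 2: hit
pos 14: 3: hit
pos 15: 6: fault, evict 2, frames {8,3,7,6}
pos 16: 3: hit
pos 17: 0: fault, evict 8, frames {3,7,6,0}
pos 18: 2: fault, evict 3, frames {7,6,0,2}
At position 18, page 3 is evicted.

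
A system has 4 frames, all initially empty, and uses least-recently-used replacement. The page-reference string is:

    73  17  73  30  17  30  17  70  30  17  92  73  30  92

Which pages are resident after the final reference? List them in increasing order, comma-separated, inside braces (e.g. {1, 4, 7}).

{17, 30, 73, 92}

73 -> miss, frames (73)
17 -> miss, frames (73 17)
73 -> hit
30 -> miss, frames (17 73 30)
17 -> hit
30 -> hit
17 -> hit
70 -> miss, frames (73 30 17 70)
30 -> hit
17 -> hit
92 -> miss, evict 73, frames (70 30 17 92)
73 -> miss, evict 70, frames (30 17 92 73)
30 -> hit
92 -> hit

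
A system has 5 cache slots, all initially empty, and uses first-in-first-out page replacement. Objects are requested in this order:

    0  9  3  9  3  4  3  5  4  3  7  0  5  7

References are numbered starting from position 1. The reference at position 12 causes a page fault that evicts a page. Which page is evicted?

pos 1: 0 -> fault, frames (0)
pos 2: 9 -> fault, frames (0 9)
pos 3: 3 -> fault, frames (0 9 3)
pos 4: 9 -> hit
pos 5: 3 -> hit
pos 6: 4 -> fault, frames (0 9 3 4)
pos 7: 3 -> hit
pos 8: 5 -> fault, frames (0 9 3 4 5)
pos 9: 4 -> hit
pos 10: 3 -> hit
pos 11: 7 -> fault, evict 0, frames (9 3 4 5 7)
pos 12: 0 -> fault, evict 9, frames (3 4 5 7 0)
At position 12, page 9 is evicted.

9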